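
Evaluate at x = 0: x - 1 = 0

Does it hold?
x = 0: LHS = 0 - 1 = -1; -1 = 0 — FAILS

The relation fails at x = 0, so x = 0 is a counterexample.

Answer: No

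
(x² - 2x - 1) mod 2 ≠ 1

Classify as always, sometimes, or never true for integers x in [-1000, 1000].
Holds at x = 1: LHS = (1² - 2·1 - 1) mod 2 = (-2) mod 2 = 0; 0 ≠ 1 — holds
Fails at x = 0: LHS = (0² - 2·0 - 1) mod 2 = (-1) mod 2 = 1; 1 ≠ 1 — FAILS
It is satisfied by some integers in the range but not all.

Answer: Sometimes true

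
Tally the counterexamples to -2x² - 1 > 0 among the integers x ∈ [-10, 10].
Counterexamples in [-10, 10]: {-10, -9, -8, -7, -6, -5, -4, -3, -2, -1, 0, 1, 2, 3, 4, 5, 6, 7, 8, 9, 10}.

Counting them gives 21 values.

Answer: 21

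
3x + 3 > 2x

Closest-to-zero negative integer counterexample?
Testing negative integers from -1 downward:
x = -1: LHS = 3·(-1) + 3 = 0, RHS = 2·(-1) = -2; 0 > -2 — holds
x = -2: LHS = 3·(-2) + 3 = -3, RHS = 2·(-2) = -4; -3 > -4 — holds
x = -3: LHS = 3·(-3) + 3 = -6, RHS = 2·(-3) = -6; -6 > -6 — FAILS  ← closest negative counterexample to 0

Answer: x = -3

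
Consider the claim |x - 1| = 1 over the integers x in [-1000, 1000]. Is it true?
The claim fails at x = 1:
x = 1: LHS = |1 - 1| = |0| = 0; 0 = 1 — FAILS

Because a single integer refutes it, the statement is false.

Answer: False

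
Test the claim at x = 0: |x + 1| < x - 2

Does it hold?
x = 0: LHS = |0 + 1| = |1| = 1, RHS = 0 - 2 = -2; 1 < -2 — FAILS

The relation fails at x = 0, so x = 0 is a counterexample.

Answer: No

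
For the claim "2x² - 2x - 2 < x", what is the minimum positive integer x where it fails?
Testing positive integers:
x = 1: LHS = 2·1² - 2·1 - 2 = -2; -2 < 1 — holds
x = 2: LHS = 2·2² - 2·2 - 2 = 2; 2 < 2 — FAILS  ← smallest positive counterexample

Answer: x = 2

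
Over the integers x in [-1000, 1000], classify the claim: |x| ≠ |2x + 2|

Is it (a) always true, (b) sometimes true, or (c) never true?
Holds at x = 0: LHS = |0| = 0, RHS = |2·0 + 2| = |2| = 2; 0 ≠ 2 — holds
Fails at x = -2: LHS = |-2| = 2, RHS = |2·(-2) + 2| = |-2| = 2; 2 ≠ 2 — FAILS
It is satisfied by some integers in the range but not all.

Answer: Sometimes true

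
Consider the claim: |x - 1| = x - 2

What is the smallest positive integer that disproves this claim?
Testing positive integers:
x = 1: LHS = |1 - 1| = |0| = 0, RHS = 1 - 2 = -1; 0 = -1 — FAILS  ← smallest positive counterexample

Answer: x = 1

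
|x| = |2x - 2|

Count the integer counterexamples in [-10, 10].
Counterexamples in [-10, 10]: {-10, -9, -8, -7, -6, -5, -4, -3, -2, -1, 0, 1, 3, 4, 5, 6, 7, 8, 9, 10}.

Counting them gives 20 values.

Answer: 20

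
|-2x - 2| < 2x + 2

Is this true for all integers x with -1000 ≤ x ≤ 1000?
The claim fails at x = 0:
x = 0: LHS = |-2·0 - 2| = |-2| = 2, RHS = 2·0 + 2 = 2; 2 < 2 — FAILS

Because a single integer refutes it, the statement is false.

Answer: False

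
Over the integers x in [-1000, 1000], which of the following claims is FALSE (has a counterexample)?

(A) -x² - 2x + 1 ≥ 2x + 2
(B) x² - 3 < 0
(A) x = 0: LHS = -0² - 2·0 + 1 = 1, RHS = 2·0 + 2 = 2; 1 ≥ 2 — FAILS
(B) x = 2: LHS = 2² - 3 = 1; 1 < 0 — FAILS

Answer: Both A and B are false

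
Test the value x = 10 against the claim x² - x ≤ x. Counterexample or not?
Substitute x = 10 into the relation:
x = 10: LHS = 10² - 10 = 90; 90 ≤ 10 — FAILS

Since the claim fails at x = 10, this value is a counterexample.

Answer: Yes, x = 10 is a counterexample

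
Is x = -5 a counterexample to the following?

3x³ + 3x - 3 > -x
Substitute x = -5 into the relation:
x = -5: LHS = 3·(-5)³ + 3·(-5) - 3 = -393, RHS = -(-5) = 5; -393 > 5 — FAILS

Since the claim fails at x = -5, this value is a counterexample.

Answer: Yes, x = -5 is a counterexample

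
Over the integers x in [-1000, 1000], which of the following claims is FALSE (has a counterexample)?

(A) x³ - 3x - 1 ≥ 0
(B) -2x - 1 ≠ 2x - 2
(A) x = 0: LHS = 0³ - 3·0 - 1 = -1; -1 ≥ 0 — FAILS

(B) Track d = LHS − RHS over the integers in [-1000, 1000]. Equality would need d = 0, but d changes sign only between consecutive integers, jumping over 0:
x = 0: LHS = -2·0 - 1 = -1, RHS = 2·0 - 2 = -2; -1 ≠ -2 — holds  (d = 1)
x = 1: LHS = -2·1 - 1 = -3, RHS = 2·1 - 2 = 0; -3 ≠ 0 — holds  (d = -3)
Away from these crossings d keeps a constant sign, and checking every integer in [-1000, 1000] confirms d ≠ 0 throughout. Hence the two sides are never equal, so the relation holds for every integer in [-1000, 1000].

Only (A) has a counterexample.

Answer: A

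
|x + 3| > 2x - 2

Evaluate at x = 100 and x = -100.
x = 100: LHS = |100 + 3| = |103| = 103, RHS = 2·100 - 2 = 198; 103 > 198 — FAILS
x = -100: LHS = |(-100) + 3| = |-97| = 97, RHS = 2·(-100) - 2 = -202; 97 > -202 — holds

Answer: Partially: fails for x = 100, holds for x = -100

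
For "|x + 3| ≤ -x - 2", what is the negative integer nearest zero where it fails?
Testing negative integers from -1 downward:
x = -1: LHS = |(-1) + 3| = |2| = 2, RHS = -(-1) - 2 = -1; 2 ≤ -1 — FAILS  ← closest negative counterexample to 0

Answer: x = -1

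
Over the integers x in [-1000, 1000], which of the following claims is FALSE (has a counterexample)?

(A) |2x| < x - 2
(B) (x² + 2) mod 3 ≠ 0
(A) x = 0: LHS = |2·0| = |0| = 0, RHS = 0 - 2 = -2; 0 < -2 — FAILS
(B) x = 1: LHS = (1² + 2) mod 3 = 3 mod 3 = 0; 0 ≠ 0 — FAILS

Answer: Both A and B are false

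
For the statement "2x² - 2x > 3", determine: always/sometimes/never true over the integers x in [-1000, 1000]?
Holds at x = -1: LHS = 2·(-1)² - 2·(-1) = 4; 4 > 3 — holds
Fails at x = 0: LHS = 2·0² - 2·0 = 0; 0 > 3 — FAILS
It is satisfied by some integers in the range but not all.

Answer: Sometimes true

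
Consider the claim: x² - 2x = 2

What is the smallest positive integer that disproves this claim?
Testing positive integers:
x = 1: LHS = 1² - 2·1 = -1; -1 = 2 — FAILS  ← smallest positive counterexample

Answer: x = 1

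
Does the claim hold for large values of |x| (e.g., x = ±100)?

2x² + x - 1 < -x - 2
x = 100: LHS = 2·100² + 100 - 1 = 20099, RHS = -100 - 2 = -102; 20099 < -102 — FAILS
x = -100: LHS = 2·(-100)² + (-100) - 1 = 19899, RHS = -(-100) - 2 = 98; 19899 < 98 — FAILS

Answer: No, fails for both x = 100 and x = -100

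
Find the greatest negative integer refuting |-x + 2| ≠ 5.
Testing negative integers from -1 downward:
x = -1: LHS = |-(-1) + 2| = |3| = 3; 3 ≠ 5 — holds
x = -2: LHS = |-(-2) + 2| = |4| = 4; 4 ≠ 5 — holds
x = -3: LHS = |-(-3) + 2| = |5| = 5; 5 ≠ 5 — FAILS  ← closest negative counterexample to 0

Answer: x = -3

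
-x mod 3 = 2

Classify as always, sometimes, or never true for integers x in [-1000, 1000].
Holds at x = 1: LHS = (-1) mod 3 = 2; 2 = 2 — holds
Fails at x = 0: LHS = (-0) mod 3 = 0 mod 3 = 0; 0 = 2 — FAILS
It is satisfied by some integers in the range but not all.

Answer: Sometimes true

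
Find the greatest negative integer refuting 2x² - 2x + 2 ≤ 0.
Testing negative integers from -1 downward:
x = -1: LHS = 2·(-1)² - 2·(-1) + 2 = 6; 6 ≤ 0 — FAILS  ← closest negative counterexample to 0

Answer: x = -1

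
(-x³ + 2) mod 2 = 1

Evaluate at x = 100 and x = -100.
x = 100: LHS = (-100³ + 2) mod 2 = (-999998) mod 2 = 0; 0 = 1 — FAILS
x = -100: LHS = (-(-100)³ + 2) mod 2 = 1000002 mod 2 = 0; 0 = 1 — FAILS

Answer: No, fails for both x = 100 and x = -100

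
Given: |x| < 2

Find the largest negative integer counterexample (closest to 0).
Testing negative integers from -1 downward:
x = -1: LHS = |-1| = 1; 1 < 2 — holds
x = -2: LHS = |-2| = 2; 2 < 2 — FAILS  ← closest negative counterexample to 0

Answer: x = -2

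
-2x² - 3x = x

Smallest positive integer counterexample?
Testing positive integers:
x = 1: LHS = -2·1² - 3·1 = -5; -5 = 1 — FAILS  ← smallest positive counterexample

Answer: x = 1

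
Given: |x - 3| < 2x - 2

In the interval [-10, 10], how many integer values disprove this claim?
Counterexamples in [-10, 10]: {-10, -9, -8, -7, -6, -5, -4, -3, -2, -1, 0, 1}.

Counting them gives 12 values.

Answer: 12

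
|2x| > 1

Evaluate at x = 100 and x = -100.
x = 100: LHS = |2·100| = |200| = 200; 200 > 1 — holds
x = -100: LHS = |2·(-100)| = |-200| = 200; 200 > 1 — holds

Answer: Yes, holds for both x = 100 and x = -100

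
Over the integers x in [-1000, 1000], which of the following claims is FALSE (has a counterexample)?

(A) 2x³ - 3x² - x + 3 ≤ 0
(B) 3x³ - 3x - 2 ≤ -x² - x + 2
(A) x = 0: LHS = 2·0³ - 3·0² - 0 + 3 = 3; 3 ≤ 0 — FAILS
(B) x = 2: LHS = 3·2³ - 3·2 - 2 = 16, RHS = -2² - 2 + 2 = -4; 16 ≤ -4 — FAILS

Answer: Both A and B are false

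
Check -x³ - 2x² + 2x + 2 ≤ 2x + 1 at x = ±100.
x = 100: LHS = -100³ - 2·100² + 2·100 + 2 = -1019798, RHS = 2·100 + 1 = 201; -1019798 ≤ 201 — holds
x = -100: LHS = -(-100)³ - 2·(-100)² + 2·(-100) + 2 = 979802, RHS = 2·(-100) + 1 = -199; 979802 ≤ -199 — FAILS

Answer: Partially: holds for x = 100, fails for x = -100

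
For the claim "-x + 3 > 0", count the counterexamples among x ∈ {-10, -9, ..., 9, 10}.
Counterexamples in [-10, 10]: {3, 4, 5, 6, 7, 8, 9, 10}.

Counting them gives 8 values.

Answer: 8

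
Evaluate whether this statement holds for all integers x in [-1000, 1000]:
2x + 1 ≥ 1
The claim fails at x = -1:
x = -1: LHS = 2·(-1) + 1 = -1; -1 ≥ 1 — FAILS

Because a single integer refutes it, the statement is false.

Answer: False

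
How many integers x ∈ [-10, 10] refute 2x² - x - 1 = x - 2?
Counterexamples in [-10, 10]: {-10, -9, -8, -7, -6, -5, -4, -3, -2, -1, 0, 1, 2, 3, 4, 5, 6, 7, 8, 9, 10}.

Counting them gives 21 values.

Answer: 21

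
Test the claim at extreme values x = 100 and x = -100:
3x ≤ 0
x = 100: LHS = 3·100 = 300; 300 ≤ 0 — FAILS
x = -100: LHS = 3·(-100) = -300; -300 ≤ 0 — holds

Answer: Partially: fails for x = 100, holds for x = -100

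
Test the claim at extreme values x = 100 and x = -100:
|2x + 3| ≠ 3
x = 100: LHS = |2·100 + 3| = |203| = 203; 203 ≠ 3 — holds
x = -100: LHS = |2·(-100) + 3| = |-197| = 197; 197 ≠ 3 — holds

Answer: Yes, holds for both x = 100 and x = -100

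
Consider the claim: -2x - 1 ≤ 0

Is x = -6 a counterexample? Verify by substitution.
Substitute x = -6 into the relation:
x = -6: LHS = -2·(-6) - 1 = 11; 11 ≤ 0 — FAILS

Since the claim fails at x = -6, this value is a counterexample.

Answer: Yes, x = -6 is a counterexample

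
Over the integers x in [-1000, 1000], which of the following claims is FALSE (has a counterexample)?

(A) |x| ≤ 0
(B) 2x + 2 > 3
(A) x = 1: LHS = |1| = 1; 1 ≤ 0 — FAILS
(B) x = 0: LHS = 2·0 + 2 = 2; 2 > 3 — FAILS

Answer: Both A and B are false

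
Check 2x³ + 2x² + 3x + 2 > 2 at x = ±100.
x = 100: LHS = 2·100³ + 2·100² + 3·100 + 2 = 2020302; 2020302 > 2 — holds
x = -100: LHS = 2·(-100)³ + 2·(-100)² + 3·(-100) + 2 = -1980298; -1980298 > 2 — FAILS

Answer: Partially: holds for x = 100, fails for x = -100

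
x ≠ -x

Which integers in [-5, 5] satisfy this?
Holds for: {-5, -4, -3, -2, -1, 1, 2, 3, 4, 5}
Fails for: {0}

Answer: {-5, -4, -3, -2, -1, 1, 2, 3, 4, 5}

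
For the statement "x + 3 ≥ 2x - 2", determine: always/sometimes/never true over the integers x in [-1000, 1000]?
Holds at x = 0: LHS = 0 + 3 = 3, RHS = 2·0 - 2 = -2; 3 ≥ -2 — holds
Fails at x = 6: LHS = 6 + 3 = 9, RHS = 2·6 - 2 = 10; 9 ≥ 10 — FAILS
It is satisfied by some integers in the range but not all.

Answer: Sometimes true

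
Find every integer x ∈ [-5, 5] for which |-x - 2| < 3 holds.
Holds for: {-4, -3, -2, -1, 0}
Fails for: {-5, 1, 2, 3, 4, 5}

Answer: {-4, -3, -2, -1, 0}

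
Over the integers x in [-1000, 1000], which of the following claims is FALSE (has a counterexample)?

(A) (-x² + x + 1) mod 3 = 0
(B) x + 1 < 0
(A) x = 0: LHS = (-0² + 0 + 1) mod 3 = 1 mod 3 = 1; 1 = 0 — FAILS
(B) x = 0: LHS = 0 + 1 = 1; 1 < 0 — FAILS

Answer: Both A and B are false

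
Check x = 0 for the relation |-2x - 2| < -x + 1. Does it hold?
x = 0: LHS = |-2·0 - 2| = |-2| = 2, RHS = -0 + 1 = 1; 2 < 1 — FAILS

The relation fails at x = 0, so x = 0 is a counterexample.

Answer: No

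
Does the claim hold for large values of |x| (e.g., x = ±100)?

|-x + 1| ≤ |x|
x = 100: LHS = |-100 + 1| = |-99| = 99, RHS = |100| = 100; 99 ≤ 100 — holds
x = -100: LHS = |-(-100) + 1| = |101| = 101, RHS = |-100| = 100; 101 ≤ 100 — FAILS

Answer: Partially: holds for x = 100, fails for x = -100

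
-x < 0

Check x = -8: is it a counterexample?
Substitute x = -8 into the relation:
x = -8: LHS = -(-8) = 8; 8 < 0 — FAILS

Since the claim fails at x = -8, this value is a counterexample.

Answer: Yes, x = -8 is a counterexample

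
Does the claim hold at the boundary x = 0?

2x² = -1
x = 0: LHS = 2·0² = 0; 0 = -1 — FAILS

The relation fails at x = 0, so x = 0 is a counterexample.

Answer: No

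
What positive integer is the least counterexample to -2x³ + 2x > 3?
Testing positive integers:
x = 1: LHS = -2·1³ + 2·1 = 0; 0 > 3 — FAILS  ← smallest positive counterexample

Answer: x = 1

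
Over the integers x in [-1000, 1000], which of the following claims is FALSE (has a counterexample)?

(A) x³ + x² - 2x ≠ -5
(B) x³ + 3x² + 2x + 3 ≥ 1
(A) Track d = LHS − RHS over the integers in [-1000, 1000]. Equality would need d = 0, but d changes sign only between consecutive integers, jumping over 0:
x = -3: LHS = (-3)³ + (-3)² - 2·(-3) = -12; -12 ≠ -5 — holds  (d = -7)
x = -2: LHS = (-2)³ + (-2)² - 2·(-2) = 0; 0 ≠ -5 — holds  (d = 5)
Away from these crossings d keeps a constant sign, and checking every integer in [-1000, 1000] confirms d ≠ 0 throughout. Hence the two sides are never equal, so the relation holds for every integer in [-1000, 1000].

(B) x = -3: LHS = (-3)³ + 3·(-3)² + 2·(-3) + 3 = -3; -3 ≥ 1 — FAILS

Only (B) has a counterexample.

Answer: B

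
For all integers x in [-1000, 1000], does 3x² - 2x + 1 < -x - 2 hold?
The claim fails at x = 0:
x = 0: LHS = 3·0² - 2·0 + 1 = 1, RHS = -0 - 2 = -2; 1 < -2 — FAILS

Because a single integer refutes it, the statement is false.

Answer: False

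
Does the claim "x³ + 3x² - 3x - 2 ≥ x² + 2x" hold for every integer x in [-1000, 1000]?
The claim fails at x = 0:
x = 0: LHS = 0³ + 3·0² - 3·0 - 2 = -2, RHS = 0² + 2·0 = 0; -2 ≥ 0 — FAILS

Because a single integer refutes it, the statement is false.

Answer: False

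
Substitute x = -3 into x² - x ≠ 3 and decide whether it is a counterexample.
Substitute x = -3 into the relation:
x = -3: LHS = (-3)² - (-3) = 12; 12 ≠ 3 — holds

The relation holds at x = -3, so it is not a counterexample.

Answer: No, x = -3 is not a counterexample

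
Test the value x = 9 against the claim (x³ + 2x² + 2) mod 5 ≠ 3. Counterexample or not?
Substitute x = 9 into the relation:
x = 9: LHS = (9³ + 2·9² + 2) mod 5 = 893 mod 5 = 3; 3 ≠ 3 — FAILS

Since the claim fails at x = 9, this value is a counterexample.

Answer: Yes, x = 9 is a counterexample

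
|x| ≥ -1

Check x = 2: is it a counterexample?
Substitute x = 2 into the relation:
x = 2: LHS = |2| = 2; 2 ≥ -1 — holds

The relation holds at x = 2, so it is not a counterexample.

Answer: No, x = 2 is not a counterexample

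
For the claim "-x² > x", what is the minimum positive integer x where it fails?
Testing positive integers:
x = 1: LHS = -1² = -1; -1 > 1 — FAILS  ← smallest positive counterexample

Answer: x = 1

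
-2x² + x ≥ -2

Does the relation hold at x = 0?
x = 0: LHS = -2·0² + 0 = 0; 0 ≥ -2 — holds

The relation is satisfied at x = 0.

Answer: Yes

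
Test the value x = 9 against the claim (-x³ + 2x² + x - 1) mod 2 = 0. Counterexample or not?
Substitute x = 9 into the relation:
x = 9: LHS = (-9³ + 2·9² + 9 - 1) mod 2 = (-559) mod 2 = 1; 1 = 0 — FAILS

Since the claim fails at x = 9, this value is a counterexample.

Answer: Yes, x = 9 is a counterexample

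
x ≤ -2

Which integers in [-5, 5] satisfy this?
Holds for: {-5, -4, -3, -2}
Fails for: {-1, 0, 1, 2, 3, 4, 5}

Answer: {-5, -4, -3, -2}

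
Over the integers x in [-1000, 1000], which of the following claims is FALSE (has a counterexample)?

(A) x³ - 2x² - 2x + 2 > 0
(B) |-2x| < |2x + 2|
(A) x = 1: LHS = 1³ - 2·1² - 2·1 + 2 = -1; -1 > 0 — FAILS
(B) x = -1: LHS = |-2·(-1)| = |2| = 2, RHS = |2·(-1) + 2| = |0| = 0; 2 < 0 — FAILS

Answer: Both A and B are false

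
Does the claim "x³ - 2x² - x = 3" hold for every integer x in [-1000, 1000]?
The claim fails at x = 0:
x = 0: LHS = 0³ - 2·0² - 0 = 0; 0 = 3 — FAILS

Because a single integer refutes it, the statement is false.

Answer: False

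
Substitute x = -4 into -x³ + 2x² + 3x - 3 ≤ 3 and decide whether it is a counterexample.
Substitute x = -4 into the relation:
x = -4: LHS = -(-4)³ + 2·(-4)² + 3·(-4) - 3 = 81; 81 ≤ 3 — FAILS

Since the claim fails at x = -4, this value is a counterexample.

Answer: Yes, x = -4 is a counterexample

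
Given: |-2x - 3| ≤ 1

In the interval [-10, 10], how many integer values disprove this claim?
Counterexamples in [-10, 10]: {-10, -9, -8, -7, -6, -5, -4, -3, 0, 1, 2, 3, 4, 5, 6, 7, 8, 9, 10}.

Counting them gives 19 values.

Answer: 19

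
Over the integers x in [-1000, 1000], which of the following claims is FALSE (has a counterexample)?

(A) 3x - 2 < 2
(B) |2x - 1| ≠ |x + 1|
(A) x = 2: LHS = 3·2 - 2 = 4; 4 < 2 — FAILS
(B) x = 0: LHS = |2·0 - 1| = |-1| = 1, RHS = |0 + 1| = |1| = 1; 1 ≠ 1 — FAILS

Answer: Both A and B are false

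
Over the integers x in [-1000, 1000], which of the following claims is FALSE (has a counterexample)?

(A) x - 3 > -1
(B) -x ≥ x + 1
(A) x = 0: LHS = 0 - 3 = -3; -3 > -1 — FAILS
(B) x = 0: LHS = -0 = 0, RHS = 0 + 1 = 1; 0 ≥ 1 — FAILS

Answer: Both A and B are false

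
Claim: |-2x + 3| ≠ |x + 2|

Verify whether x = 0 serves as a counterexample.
Substitute x = 0 into the relation:
x = 0: LHS = |-2·0 + 3| = |3| = 3, RHS = |0 + 2| = |2| = 2; 3 ≠ 2 — holds

The claim holds here, so x = 0 is not a counterexample. (A counterexample exists elsewhere, e.g. x = 5.)

Answer: No, x = 0 is not a counterexample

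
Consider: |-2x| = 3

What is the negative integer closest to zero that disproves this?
Testing negative integers from -1 downward:
x = -1: LHS = |-2·(-1)| = |2| = 2; 2 = 3 — FAILS  ← closest negative counterexample to 0

Answer: x = -1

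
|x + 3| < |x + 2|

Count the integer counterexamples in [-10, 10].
Counterexamples in [-10, 10]: {-2, -1, 0, 1, 2, 3, 4, 5, 6, 7, 8, 9, 10}.

Counting them gives 13 values.

Answer: 13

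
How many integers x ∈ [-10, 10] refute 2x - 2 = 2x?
Counterexamples in [-10, 10]: {-10, -9, -8, -7, -6, -5, -4, -3, -2, -1, 0, 1, 2, 3, 4, 5, 6, 7, 8, 9, 10}.

Counting them gives 21 values.

Answer: 21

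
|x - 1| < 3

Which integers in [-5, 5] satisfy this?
Holds for: {-1, 0, 1, 2, 3}
Fails for: {-5, -4, -3, -2, 4, 5}

Answer: {-1, 0, 1, 2, 3}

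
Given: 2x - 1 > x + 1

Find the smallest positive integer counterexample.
Testing positive integers:
x = 1: LHS = 2·1 - 1 = 1, RHS = 1 + 1 = 2; 1 > 2 — FAILS  ← smallest positive counterexample

Answer: x = 1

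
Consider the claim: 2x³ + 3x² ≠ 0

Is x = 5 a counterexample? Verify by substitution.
Substitute x = 5 into the relation:
x = 5: LHS = 2·5³ + 3·5² = 325; 325 ≠ 0 — holds

The claim holds here, so x = 5 is not a counterexample. (A counterexample exists elsewhere, e.g. x = 0.)

Answer: No, x = 5 is not a counterexample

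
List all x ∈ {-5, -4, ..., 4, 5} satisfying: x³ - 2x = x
Holds for: {0}
Fails for: {-5, -4, -3, -2, -1, 1, 2, 3, 4, 5}

Answer: {0}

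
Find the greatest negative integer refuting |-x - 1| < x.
Testing negative integers from -1 downward:
x = -1: LHS = |-(-1) - 1| = |0| = 0; 0 < -1 — FAILS  ← closest negative counterexample to 0

Answer: x = -1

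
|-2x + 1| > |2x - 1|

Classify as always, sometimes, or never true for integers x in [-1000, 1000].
Over all integers in [-1000, 1000], LHS − RHS is largest at x = 0, where it equals 0:
x = 0: LHS = |-2·0 + 1| = |1| = 1, RHS = |2·0 - 1| = |-1| = 1; 1 > 1 — FAILS
At the ends of the range:
x = -1000: LHS = |-2·(-1000) + 1| = |2001| = 2001, RHS = |2·(-1000) - 1| = |-2001| = 2001; 2001 > 2001 — FAILS
x = 1000: LHS = |-2·1000 + 1| = |-1999| = 1999, RHS = |2·1000 - 1| = |1999| = 1999; 1999 > 1999 — FAILS
Hence LHS − RHS is never positive, i.e. LHS ≤ RHS throughout, so the claimed relation (>) fails for every integer in [-1000, 1000].

No integer in the range satisfies it.

Answer: Never true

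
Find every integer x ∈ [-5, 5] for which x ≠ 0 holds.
Holds for: {-5, -4, -3, -2, -1, 1, 2, 3, 4, 5}
Fails for: {0}

Answer: {-5, -4, -3, -2, -1, 1, 2, 3, 4, 5}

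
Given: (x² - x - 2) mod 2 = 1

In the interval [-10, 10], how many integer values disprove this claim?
Counterexamples in [-10, 10]: {-10, -9, -8, -7, -6, -5, -4, -3, -2, -1, 0, 1, 2, 3, 4, 5, 6, 7, 8, 9, 10}.

Counting them gives 21 values.

Answer: 21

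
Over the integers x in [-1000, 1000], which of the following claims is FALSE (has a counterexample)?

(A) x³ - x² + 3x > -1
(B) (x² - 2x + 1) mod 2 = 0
(A) x = -1: LHS = (-1)³ - (-1)² + 3·(-1) = -5; -5 > -1 — FAILS
(B) x = 0: LHS = (0² - 2·0 + 1) mod 2 = 1 mod 2 = 1; 1 = 0 — FAILS

Answer: Both A and B are false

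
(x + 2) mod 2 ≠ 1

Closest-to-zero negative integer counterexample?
Testing negative integers from -1 downward:
x = -1: LHS = ((-1) + 2) mod 2 = 1 mod 2 = 1; 1 ≠ 1 — FAILS  ← closest negative counterexample to 0

Answer: x = -1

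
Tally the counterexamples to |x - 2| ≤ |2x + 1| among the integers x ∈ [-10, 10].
Counterexamples in [-10, 10]: {-2, -1, 0}.

Counting them gives 3 values.

Answer: 3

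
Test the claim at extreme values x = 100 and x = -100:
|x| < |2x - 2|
x = 100: LHS = |100| = 100, RHS = |2·100 - 2| = |198| = 198; 100 < 198 — holds
x = -100: LHS = |-100| = 100, RHS = |2·(-100) - 2| = |-202| = 202; 100 < 202 — holds

Answer: Yes, holds for both x = 100 and x = -100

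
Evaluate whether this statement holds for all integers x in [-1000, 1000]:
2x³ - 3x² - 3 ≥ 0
The claim fails at x = 0:
x = 0: LHS = 2·0³ - 3·0² - 3 = -3; -3 ≥ 0 — FAILS

Because a single integer refutes it, the statement is false.

Answer: False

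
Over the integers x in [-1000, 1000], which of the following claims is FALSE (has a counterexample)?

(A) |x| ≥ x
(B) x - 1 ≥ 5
(A) Over all integers in [-1000, 1000], LHS − RHS is smallest at x = 0, where it equals 0:
x = 0: LHS = |0| = 0; 0 ≥ 0 — holds
At the ends of the range:
x = -1000: LHS = |-1000| = 1000; 1000 ≥ -1000 — holds
x = 1000: LHS = |1000| = 1000; 1000 ≥ 1000 — holds
Hence LHS − RHS is never negative, i.e. LHS ≥ RHS throughout, so the relation holds for every integer in [-1000, 1000].

(B) x = 0: LHS = 0 - 1 = -1; -1 ≥ 5 — FAILS

Only (B) has a counterexample.

Answer: B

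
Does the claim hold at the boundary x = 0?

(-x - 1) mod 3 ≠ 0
x = 0: LHS = (-0 - 1) mod 3 = (-1) mod 3 = 2; 2 ≠ 0 — holds

The relation is satisfied at x = 0.

Answer: Yes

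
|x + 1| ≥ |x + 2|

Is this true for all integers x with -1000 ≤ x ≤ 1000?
The claim fails at x = 0:
x = 0: LHS = |0 + 1| = |1| = 1, RHS = |0 + 2| = |2| = 2; 1 ≥ 2 — FAILS

Because a single integer refutes it, the statement is false.

Answer: False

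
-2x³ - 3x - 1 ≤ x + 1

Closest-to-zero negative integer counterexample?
Testing negative integers from -1 downward:
x = -1: LHS = -2·(-1)³ - 3·(-1) - 1 = 4, RHS = (-1) + 1 = 0; 4 ≤ 0 — FAILS  ← closest negative counterexample to 0

Answer: x = -1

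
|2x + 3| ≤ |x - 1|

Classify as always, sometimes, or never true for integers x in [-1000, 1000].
Holds at x = -1: LHS = |2·(-1) + 3| = |1| = 1, RHS = |(-1) - 1| = |-2| = 2; 1 ≤ 2 — holds
Fails at x = 0: LHS = |2·0 + 3| = |3| = 3, RHS = |0 - 1| = |-1| = 1; 3 ≤ 1 — FAILS
It is satisfied by some integers in the range but not all.

Answer: Sometimes true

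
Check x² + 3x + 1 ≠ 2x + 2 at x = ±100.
x = 100: LHS = 100² + 3·100 + 1 = 10301, RHS = 2·100 + 2 = 202; 10301 ≠ 202 — holds
x = -100: LHS = (-100)² + 3·(-100) + 1 = 9701, RHS = 2·(-100) + 2 = -198; 9701 ≠ -198 — holds

Answer: Yes, holds for both x = 100 and x = -100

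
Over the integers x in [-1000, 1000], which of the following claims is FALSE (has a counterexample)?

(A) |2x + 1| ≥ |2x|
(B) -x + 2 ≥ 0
(A) x = -1: LHS = |2·(-1) + 1| = |-1| = 1, RHS = |2·(-1)| = |-2| = 2; 1 ≥ 2 — FAILS
(B) x = 3: LHS = -3 + 2 = -1; -1 ≥ 0 — FAILS

Answer: Both A and B are false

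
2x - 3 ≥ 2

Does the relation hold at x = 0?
x = 0: LHS = 2·0 - 3 = -3; -3 ≥ 2 — FAILS

The relation fails at x = 0, so x = 0 is a counterexample.

Answer: No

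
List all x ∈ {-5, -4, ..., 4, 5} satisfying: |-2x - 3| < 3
Holds for: {-2, -1}
Fails for: {-5, -4, -3, 0, 1, 2, 3, 4, 5}

Answer: {-2, -1}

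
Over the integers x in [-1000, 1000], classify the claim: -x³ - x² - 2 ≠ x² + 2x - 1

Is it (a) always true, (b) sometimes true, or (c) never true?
Holds at x = 0: LHS = -0³ - 0² - 2 = -2, RHS = 0² + 2·0 - 1 = -1; -2 ≠ -1 — holds
Fails at x = -1: LHS = -(-1)³ - (-1)² - 2 = -2, RHS = (-1)² + 2·(-1) - 1 = -2; -2 ≠ -2 — FAILS
It is satisfied by some integers in the range but not all.

Answer: Sometimes true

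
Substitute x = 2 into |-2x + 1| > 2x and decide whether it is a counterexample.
Substitute x = 2 into the relation:
x = 2: LHS = |-2·2 + 1| = |-3| = 3, RHS = 2·2 = 4; 3 > 4 — FAILS

Since the claim fails at x = 2, this value is a counterexample.

Answer: Yes, x = 2 is a counterexample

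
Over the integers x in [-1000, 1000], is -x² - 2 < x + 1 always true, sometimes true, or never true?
Over all integers in [-1000, 1000], LHS − RHS is largest at x = 0, where it equals -3:
x = 0: LHS = -0² - 2 = -2, RHS = 0 + 1 = 1; -2 < 1 — holds
At the ends of the range:
x = -1000: LHS = -(-1000)² - 2 = -1000002, RHS = (-1000) + 1 = -999; -1000002 < -999 — holds
x = 1000: LHS = -1000² - 2 = -1000002, RHS = 1000 + 1 = 1001; -1000002 < 1001 — holds
Hence LHS − RHS is never zero or positive, i.e. LHS < RHS throughout, so the relation holds for every integer in [-1000, 1000].

No counterexample exists.

Answer: Always true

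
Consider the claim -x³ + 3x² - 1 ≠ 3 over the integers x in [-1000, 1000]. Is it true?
The claim fails at x = -1:
x = -1: LHS = -(-1)³ + 3·(-1)² - 1 = 3; 3 ≠ 3 — FAILS

Because a single integer refutes it, the statement is false.

Answer: False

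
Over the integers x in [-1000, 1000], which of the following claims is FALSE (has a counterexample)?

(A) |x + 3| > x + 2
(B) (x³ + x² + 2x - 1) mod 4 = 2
(A) Over all integers in [-1000, 1000], LHS − RHS is smallest at x = 0, where it equals 1:
x = 0: LHS = |0 + 3| = |3| = 3, RHS = 0 + 2 = 2; 3 > 2 — holds
At the ends of the range:
x = -1000: LHS = |(-1000) + 3| = |-997| = 997, RHS = (-1000) + 2 = -998; 997 > -998 — holds
x = 1000: LHS = |1000 + 3| = |1003| = 1003, RHS = 1000 + 2 = 1002; 1003 > 1002 — holds
Hence LHS − RHS is never zero or negative, i.e. LHS > RHS throughout, so the relation holds for every integer in [-1000, 1000].

(B) x = 0: LHS = (0³ + 0² + 2·0 - 1) mod 4 = (-1) mod 4 = 3; 3 = 2 — FAILS

Only (B) has a counterexample.

Answer: B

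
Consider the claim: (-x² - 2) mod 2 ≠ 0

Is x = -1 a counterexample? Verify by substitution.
Substitute x = -1 into the relation:
x = -1: LHS = (-(-1)² - 2) mod 2 = (-3) mod 2 = 1; 1 ≠ 0 — holds

The claim holds here, so x = -1 is not a counterexample. (A counterexample exists elsewhere, e.g. x = 0.)

Answer: No, x = -1 is not a counterexample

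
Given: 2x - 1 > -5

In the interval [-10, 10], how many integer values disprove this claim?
Counterexamples in [-10, 10]: {-10, -9, -8, -7, -6, -5, -4, -3, -2}.

Counting them gives 9 values.

Answer: 9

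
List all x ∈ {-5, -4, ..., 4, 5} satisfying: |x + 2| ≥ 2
Holds for: {-5, -4, 0, 1, 2, 3, 4, 5}
Fails for: {-3, -2, -1}

Answer: {-5, -4, 0, 1, 2, 3, 4, 5}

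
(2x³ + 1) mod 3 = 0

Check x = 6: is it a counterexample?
Substitute x = 6 into the relation:
x = 6: LHS = (2·6³ + 1) mod 3 = 433 mod 3 = 1; 1 = 0 — FAILS

Since the claim fails at x = 6, this value is a counterexample.

Answer: Yes, x = 6 is a counterexample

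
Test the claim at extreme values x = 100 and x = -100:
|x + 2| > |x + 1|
x = 100: LHS = |100 + 2| = |102| = 102, RHS = |100 + 1| = |101| = 101; 102 > 101 — holds
x = -100: LHS = |(-100) + 2| = |-98| = 98, RHS = |(-100) + 1| = |-99| = 99; 98 > 99 — FAILS

Answer: Partially: holds for x = 100, fails for x = -100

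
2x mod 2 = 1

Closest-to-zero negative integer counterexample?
Testing negative integers from -1 downward:
x = -1: LHS = (2·(-1)) mod 2 = (-2) mod 2 = 0; 0 = 1 — FAILS  ← closest negative counterexample to 0

Answer: x = -1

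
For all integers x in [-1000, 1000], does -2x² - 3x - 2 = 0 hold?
The claim fails at x = 0:
x = 0: LHS = -2·0² - 3·0 - 2 = -2; -2 = 0 — FAILS

Because a single integer refutes it, the statement is false.

Answer: False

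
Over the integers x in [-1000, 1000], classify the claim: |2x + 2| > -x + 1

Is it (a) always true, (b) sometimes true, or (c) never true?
Holds at x = 0: LHS = |2·0 + 2| = |2| = 2, RHS = -0 + 1 = 1; 2 > 1 — holds
Fails at x = -1: LHS = |2·(-1) + 2| = |0| = 0, RHS = -(-1) + 1 = 2; 0 > 2 — FAILS
It is satisfied by some integers in the range but not all.

Answer: Sometimes true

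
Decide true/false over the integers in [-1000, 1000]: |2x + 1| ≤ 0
The claim fails at x = 0:
x = 0: LHS = |2·0 + 1| = |1| = 1; 1 ≤ 0 — FAILS

Because a single integer refutes it, the statement is false.

Answer: False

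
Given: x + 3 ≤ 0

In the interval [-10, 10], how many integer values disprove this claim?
Counterexamples in [-10, 10]: {-2, -1, 0, 1, 2, 3, 4, 5, 6, 7, 8, 9, 10}.

Counting them gives 13 values.

Answer: 13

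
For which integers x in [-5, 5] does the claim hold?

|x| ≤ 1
Holds for: {-1, 0, 1}
Fails for: {-5, -4, -3, -2, 2, 3, 4, 5}

Answer: {-1, 0, 1}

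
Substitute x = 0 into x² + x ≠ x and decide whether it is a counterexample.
Substitute x = 0 into the relation:
x = 0: LHS = 0² + 0 = 0; 0 ≠ 0 — FAILS

Since the claim fails at x = 0, this value is a counterexample.

Answer: Yes, x = 0 is a counterexample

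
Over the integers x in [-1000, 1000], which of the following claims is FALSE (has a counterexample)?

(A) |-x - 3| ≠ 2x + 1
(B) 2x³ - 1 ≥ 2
(A) x = 2: LHS = |-2 - 3| = |-5| = 5, RHS = 2·2 + 1 = 5; 5 ≠ 5 — FAILS
(B) x = 0: LHS = 2·0³ - 1 = -1; -1 ≥ 2 — FAILS

Answer: Both A and B are false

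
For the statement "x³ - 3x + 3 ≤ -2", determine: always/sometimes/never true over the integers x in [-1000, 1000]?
Holds at x = -3: LHS = (-3)³ - 3·(-3) + 3 = -15; -15 ≤ -2 — holds
Fails at x = 0: LHS = 0³ - 3·0 + 3 = 3; 3 ≤ -2 — FAILS
It is satisfied by some integers in the range but not all.

Answer: Sometimes true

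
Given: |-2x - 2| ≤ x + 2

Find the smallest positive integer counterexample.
Testing positive integers:
x = 1: LHS = |-2·1 - 2| = |-4| = 4, RHS = 1 + 2 = 3; 4 ≤ 3 — FAILS  ← smallest positive counterexample

Answer: x = 1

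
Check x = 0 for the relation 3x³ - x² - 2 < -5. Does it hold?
x = 0: LHS = 3·0³ - 0² - 2 = -2; -2 < -5 — FAILS

The relation fails at x = 0, so x = 0 is a counterexample.

Answer: No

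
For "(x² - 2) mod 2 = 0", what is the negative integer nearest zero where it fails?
Testing negative integers from -1 downward:
x = -1: LHS = ((-1)² - 2) mod 2 = (-1) mod 2 = 1; 1 = 0 — FAILS  ← closest negative counterexample to 0

Answer: x = -1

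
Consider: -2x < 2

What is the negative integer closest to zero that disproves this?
Testing negative integers from -1 downward:
x = -1: LHS = -2·(-1) = 2; 2 < 2 — FAILS  ← closest negative counterexample to 0

Answer: x = -1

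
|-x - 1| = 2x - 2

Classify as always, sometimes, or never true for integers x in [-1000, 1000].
Holds at x = 3: LHS = |-3 - 1| = |-4| = 4, RHS = 2·3 - 2 = 4; 4 = 4 — holds
Fails at x = 0: LHS = |-0 - 1| = |-1| = 1, RHS = 2·0 - 2 = -2; 1 = -2 — FAILS
It is satisfied by some integers in the range but not all.

Answer: Sometimes true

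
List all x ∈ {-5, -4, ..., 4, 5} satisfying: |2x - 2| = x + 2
Holds for: {0, 4}
Fails for: {-5, -4, -3, -2, -1, 1, 2, 3, 5}

Answer: {0, 4}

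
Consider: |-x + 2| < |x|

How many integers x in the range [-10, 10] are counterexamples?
Counterexamples in [-10, 10]: {-10, -9, -8, -7, -6, -5, -4, -3, -2, -1, 0, 1}.

Counting them gives 12 values.

Answer: 12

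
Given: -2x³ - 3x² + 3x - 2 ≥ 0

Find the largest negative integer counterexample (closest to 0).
Testing negative integers from -1 downward:
x = -1: LHS = -2·(-1)³ - 3·(-1)² + 3·(-1) - 2 = -6; -6 ≥ 0 — FAILS  ← closest negative counterexample to 0

Answer: x = -1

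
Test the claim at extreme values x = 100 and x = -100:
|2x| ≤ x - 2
x = 100: LHS = |2·100| = |200| = 200, RHS = 100 - 2 = 98; 200 ≤ 98 — FAILS
x = -100: LHS = |2·(-100)| = |-200| = 200, RHS = (-100) - 2 = -102; 200 ≤ -102 — FAILS

Answer: No, fails for both x = 100 and x = -100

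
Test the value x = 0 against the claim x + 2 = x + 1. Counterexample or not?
Substitute x = 0 into the relation:
x = 0: LHS = 0 + 2 = 2, RHS = 0 + 1 = 1; 2 = 1 — FAILS

Since the claim fails at x = 0, this value is a counterexample.

Answer: Yes, x = 0 is a counterexample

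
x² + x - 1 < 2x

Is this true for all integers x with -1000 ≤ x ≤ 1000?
The claim fails at x = -1:
x = -1: LHS = (-1)² + (-1) - 1 = -1, RHS = 2·(-1) = -2; -1 < -2 — FAILS

Because a single integer refutes it, the statement is false.

Answer: False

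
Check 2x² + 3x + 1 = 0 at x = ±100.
x = 100: LHS = 2·100² + 3·100 + 1 = 20301; 20301 = 0 — FAILS
x = -100: LHS = 2·(-100)² + 3·(-100) + 1 = 19701; 19701 = 0 — FAILS

Answer: No, fails for both x = 100 and x = -100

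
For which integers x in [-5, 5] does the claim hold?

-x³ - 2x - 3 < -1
Holds for: {0, 1, 2, 3, 4, 5}
Fails for: {-5, -4, -3, -2, -1}

Answer: {0, 1, 2, 3, 4, 5}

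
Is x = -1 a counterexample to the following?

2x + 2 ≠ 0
Substitute x = -1 into the relation:
x = -1: LHS = 2·(-1) + 2 = 0; 0 ≠ 0 — FAILS

Since the claim fails at x = -1, this value is a counterexample.

Answer: Yes, x = -1 is a counterexample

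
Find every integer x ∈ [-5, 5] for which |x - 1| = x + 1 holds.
Holds for: {0}
Fails for: {-5, -4, -3, -2, -1, 1, 2, 3, 4, 5}

Answer: {0}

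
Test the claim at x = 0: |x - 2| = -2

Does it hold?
x = 0: LHS = |0 - 2| = |-2| = 2; 2 = -2 — FAILS

The relation fails at x = 0, so x = 0 is a counterexample.

Answer: No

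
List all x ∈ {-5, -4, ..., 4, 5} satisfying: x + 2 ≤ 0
Holds for: {-5, -4, -3, -2}
Fails for: {-1, 0, 1, 2, 3, 4, 5}

Answer: {-5, -4, -3, -2}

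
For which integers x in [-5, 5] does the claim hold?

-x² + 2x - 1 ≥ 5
Over all integers in [-5, 5], LHS − RHS is largest at x = 1, where it equals -5:
x = 1: LHS = -1² + 2·1 - 1 = 0; 0 ≥ 5 — FAILS
At the ends of the range:
x = -5: LHS = -(-5)² + 2·(-5) - 1 = -36; -36 ≥ 5 — FAILS
x = 5: LHS = -5² + 2·5 - 1 = -16; -16 ≥ 5 — FAILS
Hence LHS − RHS is never zero or positive, i.e. LHS < RHS throughout, so the claimed relation (≥) fails for every integer in [-5, 5].

Answer: None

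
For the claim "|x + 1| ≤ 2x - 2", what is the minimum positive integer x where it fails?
Testing positive integers:
x = 1: LHS = |1 + 1| = |2| = 2, RHS = 2·1 - 2 = 0; 2 ≤ 0 — FAILS  ← smallest positive counterexample

Answer: x = 1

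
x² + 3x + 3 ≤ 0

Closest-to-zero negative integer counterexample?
Testing negative integers from -1 downward:
x = -1: LHS = (-1)² + 3·(-1) + 3 = 1; 1 ≤ 0 — FAILS  ← closest negative counterexample to 0

Answer: x = -1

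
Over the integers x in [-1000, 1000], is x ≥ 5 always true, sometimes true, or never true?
Holds at x = 5: 5 ≥ 5 — holds
Fails at x = 0: 0 ≥ 5 — FAILS
It is satisfied by some integers in the range but not all.

Answer: Sometimes true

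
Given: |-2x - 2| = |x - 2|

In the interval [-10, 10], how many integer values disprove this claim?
Counterexamples in [-10, 10]: {-10, -9, -8, -7, -6, -5, -3, -2, -1, 1, 2, 3, 4, 5, 6, 7, 8, 9, 10}.

Counting them gives 19 values.

Answer: 19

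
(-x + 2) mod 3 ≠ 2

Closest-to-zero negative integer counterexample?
Testing negative integers from -1 downward:
x = -1: LHS = (-(-1) + 2) mod 3 = 3 mod 3 = 0; 0 ≠ 2 — holds
x = -2: LHS = (-(-2) + 2) mod 3 = 4 mod 3 = 1; 1 ≠ 2 — holds
x = -3: LHS = (-(-3) + 2) mod 3 = 5 mod 3 = 2; 2 ≠ 2 — FAILS  ← closest negative counterexample to 0

Answer: x = -3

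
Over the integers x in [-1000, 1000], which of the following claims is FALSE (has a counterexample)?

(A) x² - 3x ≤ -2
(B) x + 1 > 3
(A) x = 0: LHS = 0² - 3·0 = 0; 0 ≤ -2 — FAILS
(B) x = 0: LHS = 0 + 1 = 1; 1 > 3 — FAILS

Answer: Both A and B are false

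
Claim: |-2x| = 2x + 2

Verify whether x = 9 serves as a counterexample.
Substitute x = 9 into the relation:
x = 9: LHS = |-2·9| = |-18| = 18, RHS = 2·9 + 2 = 20; 18 = 20 — FAILS

Since the claim fails at x = 9, this value is a counterexample.

Answer: Yes, x = 9 is a counterexample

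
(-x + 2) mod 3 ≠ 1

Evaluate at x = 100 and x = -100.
x = 100: LHS = (-100 + 2) mod 3 = (-98) mod 3 = 1; 1 ≠ 1 — FAILS
x = -100: LHS = (-(-100) + 2) mod 3 = 102 mod 3 = 0; 0 ≠ 1 — holds

Answer: Partially: fails for x = 100, holds for x = -100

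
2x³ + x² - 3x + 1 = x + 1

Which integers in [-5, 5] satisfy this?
Holds for: {0}
Fails for: {-5, -4, -3, -2, -1, 1, 2, 3, 4, 5}

Answer: {0}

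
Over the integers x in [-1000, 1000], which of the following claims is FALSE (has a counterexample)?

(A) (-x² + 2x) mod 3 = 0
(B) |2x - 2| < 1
(A) x = 1: LHS = (-1² + 2·1) mod 3 = 1 mod 3 = 1; 1 = 0 — FAILS
(B) x = 0: LHS = |2·0 - 2| = |-2| = 2; 2 < 1 — FAILS

Answer: Both A and B are false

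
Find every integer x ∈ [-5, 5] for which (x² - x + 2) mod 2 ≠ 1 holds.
For a polynomial with integer coefficients, its value mod 2 depends only on x mod 2, so it suffices to check one representative of each residue class, x = 0, 1:
x = 0: LHS = (0² - 0 + 2) mod 2 = 2 mod 2 = 0; 0 ≠ 1 — holds
x = 1: LHS = (1² - 1 + 2) mod 2 = 2 mod 2 = 0; 0 ≠ 1 — holds
The relation holds in every residue class, so the relation holds for every integer in [-5, 5].

Answer: All integers in [-5, 5]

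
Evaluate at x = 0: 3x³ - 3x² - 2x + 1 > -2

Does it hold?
x = 0: LHS = 3·0³ - 3·0² - 2·0 + 1 = 1; 1 > -2 — holds

The relation is satisfied at x = 0.

Answer: Yes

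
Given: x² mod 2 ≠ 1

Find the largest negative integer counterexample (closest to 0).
Testing negative integers from -1 downward:
x = -1: LHS = ((-1)²) mod 2 = 1 mod 2 = 1; 1 ≠ 1 — FAILS  ← closest negative counterexample to 0

Answer: x = -1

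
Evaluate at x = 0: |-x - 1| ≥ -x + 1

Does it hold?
x = 0: LHS = |-0 - 1| = |-1| = 1, RHS = -0 + 1 = 1; 1 ≥ 1 — holds

The relation is satisfied at x = 0.

Answer: Yes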